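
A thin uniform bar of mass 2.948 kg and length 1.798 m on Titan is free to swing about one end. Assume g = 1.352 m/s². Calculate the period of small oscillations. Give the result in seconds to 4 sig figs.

5.916 s

For a physical pendulum T = 2π√(I/(mgd)), with d = 0.89900 m from pivot to centre of mass.
I_cm = mL²/12 = 2.948 × 1.798²/12 = 0.79419 kg·m²; I = I_cm + md² = 0.79419 + 2.948 × 0.89900² = 3.1768 kg·m².
T = 2π√(3.1768/(2.948 × 1.352 × 0.89900)) = 5.916 s.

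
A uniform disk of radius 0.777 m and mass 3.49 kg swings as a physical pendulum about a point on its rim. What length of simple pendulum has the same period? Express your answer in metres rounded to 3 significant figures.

The equivalent simple-pendulum length is L_eq = I/(md), where I is about the pivot and d = 0.7770 m.
I_cm = ½mR² = 1.054 kg·m², so I = I_cm + md² = 1.054 + 2.107 = 3.161 kg·m².
L_eq = 3.161/(3.49 × 0.7770) = 1.17 m.

1.17 m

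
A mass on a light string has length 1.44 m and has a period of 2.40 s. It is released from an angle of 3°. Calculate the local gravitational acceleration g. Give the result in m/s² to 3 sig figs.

From T = 2π√(L/g), g = 4π²L/T² = 4π² × 1.44/2.400² = 9.87 m/s².

9.87 m/s²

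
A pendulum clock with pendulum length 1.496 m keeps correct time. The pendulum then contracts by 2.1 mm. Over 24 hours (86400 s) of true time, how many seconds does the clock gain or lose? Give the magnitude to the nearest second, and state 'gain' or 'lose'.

gain 61 s

T ∝ √L, so T'/T = √(1.49390/1.496) = 0.999298.
In 86400 s of true time the clock registers 86400/0.999298 = 86460.7 s, so it gains 61 s.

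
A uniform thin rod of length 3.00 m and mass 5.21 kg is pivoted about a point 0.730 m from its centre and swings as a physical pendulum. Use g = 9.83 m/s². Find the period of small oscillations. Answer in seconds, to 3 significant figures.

For a physical pendulum T = 2π√(I/(mgd)), with d = 0.7300 m from pivot to centre of mass.
I_cm = mL²/12 = 5.21 × 3.00²/12 = 3.908 kg·m²; I = I_cm + md² = 3.908 + 5.21 × 0.7300² = 6.684 kg·m².
T = 2π√(6.684/(5.21 × 9.83 × 0.7300)) = 2.66 s.

2.66 s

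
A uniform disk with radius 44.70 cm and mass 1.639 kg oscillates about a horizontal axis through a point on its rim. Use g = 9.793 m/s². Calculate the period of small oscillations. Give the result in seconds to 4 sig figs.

I_cm = ½mr² = 0.16374 kg·m². The pivot is at distance d = 0.4470 m from the centre of mass.
By the parallel-axis theorem, I = I_cm + md² = 0.16374 + 0.32749 = 0.49123 kg·m².
T = 2π√(I/(mgd)) = 2π√(0.49123/(1.639 × 9.793 × 0.4470)) = 1.644 s.

1.644 s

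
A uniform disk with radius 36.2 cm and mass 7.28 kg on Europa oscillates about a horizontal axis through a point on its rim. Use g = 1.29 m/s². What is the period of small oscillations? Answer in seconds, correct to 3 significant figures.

I_cm = ½mr² = 0.4770 kg·m². The pivot is at distance d = 0.362 m from the centre of mass.
By the parallel-axis theorem, I = I_cm + md² = 0.4770 + 0.9540 = 1.431 kg·m².
T = 2π√(I/(mgd)) = 2π√(1.431/(7.28 × 1.29 × 0.362)) = 4.08 s.

4.08 s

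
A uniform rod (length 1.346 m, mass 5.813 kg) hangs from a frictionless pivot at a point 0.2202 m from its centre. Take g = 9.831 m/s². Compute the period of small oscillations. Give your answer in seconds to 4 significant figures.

For a physical pendulum T = 2π√(I/(mgd)), with d = 0.22020 m from pivot to centre of mass.
I_cm = mL²/12 = 5.813 × 1.346²/12 = 0.87763 kg·m²; I = I_cm + md² = 0.87763 + 5.813 × 0.22020² = 1.1595 kg·m².
T = 2π√(1.1595/(5.813 × 9.831 × 0.22020)) = 1.907 s.

1.907 s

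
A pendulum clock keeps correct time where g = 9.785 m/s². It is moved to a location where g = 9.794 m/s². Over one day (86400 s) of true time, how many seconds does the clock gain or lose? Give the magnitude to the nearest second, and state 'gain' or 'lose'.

gain 40 s

The clock's period scales as T ∝ 1/√g, so T'/T = √(9.785/9.794) = 0.999540.
In 86400 s of true time the clock registers 86400/0.999540 = 86439.7 s, so it gains 40 s.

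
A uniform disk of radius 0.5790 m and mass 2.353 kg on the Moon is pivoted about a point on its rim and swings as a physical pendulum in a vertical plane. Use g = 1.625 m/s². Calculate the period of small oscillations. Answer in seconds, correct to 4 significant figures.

4.593 s

I_cm = ½mr² = 0.39441 kg·m². The pivot is at distance d = 0.5790 m from the centre of mass.
By the parallel-axis theorem, I = I_cm + md² = 0.39441 + 0.78882 = 1.1832 kg·m².
T = 2π√(I/(mgd)) = 2π√(1.1832/(2.353 × 1.625 × 0.5790)) = 4.593 s.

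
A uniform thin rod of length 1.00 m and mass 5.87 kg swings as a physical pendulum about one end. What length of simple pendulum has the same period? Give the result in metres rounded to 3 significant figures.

0.667 m

The equivalent simple-pendulum length is L_eq = I/(md), where I is about the pivot and d = 0.5000 m.
I_cm = (1/12)mL² = 0.4892 kg·m², so I = I_cm + md² = 0.4892 + 1.468 = 1.957 kg·m².
L_eq = 1.957/(5.87 × 0.5000) = 0.667 m.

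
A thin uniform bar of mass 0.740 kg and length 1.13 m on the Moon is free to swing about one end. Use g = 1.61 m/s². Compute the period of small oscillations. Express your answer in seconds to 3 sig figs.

4.30 s

For a physical pendulum T = 2π√(I/(mgd)), with d = 0.5650 m from pivot to centre of mass.
I_cm = mL²/12 = 0.740 × 1.13²/12 = 0.07874 kg·m²; I = I_cm + md² = 0.07874 + 0.740 × 0.5650² = 0.3150 kg·m².
T = 2π√(0.3150/(0.740 × 1.61 × 0.5650)) = 4.30 s.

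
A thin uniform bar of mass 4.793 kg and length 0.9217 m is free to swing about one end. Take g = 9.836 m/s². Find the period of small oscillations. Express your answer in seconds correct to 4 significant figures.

For a physical pendulum T = 2π√(I/(mgd)), with d = 0.46085 m from pivot to centre of mass.
I_cm = mL²/12 = 4.793 × 0.9217²/12 = 0.33932 kg·m²; I = I_cm + md² = 0.33932 + 4.793 × 0.46085² = 1.3573 kg·m².
T = 2π√(1.3573/(4.793 × 9.836 × 0.46085)) = 1.570 s.

1.570 s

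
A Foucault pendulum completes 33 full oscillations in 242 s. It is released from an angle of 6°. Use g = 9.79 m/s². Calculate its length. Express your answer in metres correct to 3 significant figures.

13.3 m

T = 242/33 = 7.333 s.
From T = 2π√(L/g), L = gT²/(4π²) = 9.79 × 7.333²/(4π²) = 13.3 m.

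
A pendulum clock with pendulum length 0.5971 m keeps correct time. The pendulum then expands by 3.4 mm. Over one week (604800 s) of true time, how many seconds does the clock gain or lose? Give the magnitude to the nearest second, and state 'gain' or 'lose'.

lose 1715 s

T ∝ √L, so T'/T = √(0.60050/0.5971) = 1.00284.
In 604800 s of true time the clock registers 604800/1.00284 = 603085.4 s, so it loses 1715 s.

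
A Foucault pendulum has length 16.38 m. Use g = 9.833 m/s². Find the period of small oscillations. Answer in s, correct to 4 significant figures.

T = 2π√(L/g) = 2π√(16.38/9.833) = 2π × 1.2907 = 8.109 s.

8.109 s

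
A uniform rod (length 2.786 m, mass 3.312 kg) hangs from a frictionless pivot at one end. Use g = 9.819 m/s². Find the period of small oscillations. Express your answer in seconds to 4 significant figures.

For a physical pendulum T = 2π√(I/(mgd)), with d = 1.3930 m from pivot to centre of mass.
I_cm = mL²/12 = 3.312 × 2.786²/12 = 2.1423 kg·m²; I = I_cm + md² = 2.1423 + 3.312 × 1.3930² = 8.5690 kg·m².
T = 2π√(8.5690/(3.312 × 9.819 × 1.3930)) = 2.733 s.

2.733 s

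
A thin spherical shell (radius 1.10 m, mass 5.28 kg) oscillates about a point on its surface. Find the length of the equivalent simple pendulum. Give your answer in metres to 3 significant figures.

The equivalent simple-pendulum length is L_eq = I/(md), where I is about the pivot and d = 1.100 m.
I_cm = (2/3)mR² = 4.259 kg·m², so I = I_cm + md² = 4.259 + 6.389 = 10.65 kg·m².
L_eq = 10.65/(5.28 × 1.100) = 1.83 m.

1.83 m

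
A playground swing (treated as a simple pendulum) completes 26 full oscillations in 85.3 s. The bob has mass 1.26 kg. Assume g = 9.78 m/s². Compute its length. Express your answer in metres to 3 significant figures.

2.67 m

T = 85.3/26 = 3.281 s.
From T = 2π√(L/g), L = gT²/(4π²) = 9.78 × 3.281²/(4π²) = 2.67 m.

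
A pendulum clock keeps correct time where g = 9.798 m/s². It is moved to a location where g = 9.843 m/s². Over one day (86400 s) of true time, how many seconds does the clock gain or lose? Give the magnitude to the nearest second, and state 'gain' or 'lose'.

The clock's period scales as T ∝ 1/√g, so T'/T = √(9.798/9.843) = 0.997711.
In 86400 s of true time the clock registers 86400/0.997711 = 86598.2 s, so it gains 198 s.

gain 198 s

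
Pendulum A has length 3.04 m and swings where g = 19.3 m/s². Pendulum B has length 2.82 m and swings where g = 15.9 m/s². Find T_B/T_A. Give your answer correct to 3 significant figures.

1.06

T = 2π√(L/g), so T_B/T_A = √((L_B/g_B)/(L_A/g_A)) = √((2.82/15.9)/(3.04/19.3)) = 1.06.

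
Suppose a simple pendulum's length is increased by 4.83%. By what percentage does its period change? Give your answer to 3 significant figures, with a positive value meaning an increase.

2.39%

T ∝ √L, so T'/T = √(1.048) = 1.024.
Percentage change in T = (1.024 − 1) × 100% = 2.39%.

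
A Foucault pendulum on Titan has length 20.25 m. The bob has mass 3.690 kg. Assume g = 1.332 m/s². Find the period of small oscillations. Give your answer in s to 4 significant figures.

T = 2π√(L/g) = 2π√(20.25/1.332) = 2π × 3.8991 = 24.50 s.

24.50 s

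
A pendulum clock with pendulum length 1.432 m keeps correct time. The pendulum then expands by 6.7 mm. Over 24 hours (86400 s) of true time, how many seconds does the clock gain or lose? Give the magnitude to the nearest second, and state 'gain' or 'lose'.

T ∝ √L, so T'/T = √(1.43870/1.432) = 1.00234.
In 86400 s of true time the clock registers 86400/1.00234 = 86198.6 s, so it loses 201 s.

lose 201 s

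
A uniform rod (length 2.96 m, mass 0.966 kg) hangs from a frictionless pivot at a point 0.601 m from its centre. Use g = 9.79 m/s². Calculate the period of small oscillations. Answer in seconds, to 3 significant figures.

For a physical pendulum T = 2π√(I/(mgd)), with d = 0.6010 m from pivot to centre of mass.
I_cm = mL²/12 = 0.966 × 2.96²/12 = 0.7053 kg·m²; I = I_cm + md² = 0.7053 + 0.966 × 0.6010² = 1.054 kg·m².
T = 2π√(1.054/(0.966 × 9.79 × 0.6010)) = 2.71 s.

2.71 s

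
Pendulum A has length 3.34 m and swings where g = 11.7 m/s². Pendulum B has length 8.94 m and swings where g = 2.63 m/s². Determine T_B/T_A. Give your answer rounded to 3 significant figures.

3.45

T = 2π√(L/g), so T_B/T_A = √((L_B/g_B)/(L_A/g_A)) = √((8.94/2.63)/(3.34/11.7)) = 3.45.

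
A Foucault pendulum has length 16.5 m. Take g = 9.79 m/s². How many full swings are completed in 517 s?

T = 2π√(L/g) = 2π√(16.5/9.79) = 8.157 s.
Number of complete oscillations = ⌊517/8.157⌋ = ⌊63.38⌋ = 63.

63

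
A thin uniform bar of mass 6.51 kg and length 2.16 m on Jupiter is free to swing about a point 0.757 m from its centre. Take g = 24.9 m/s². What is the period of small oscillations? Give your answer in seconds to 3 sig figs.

For a physical pendulum T = 2π√(I/(mgd)), with d = 0.7570 m from pivot to centre of mass.
I_cm = mL²/12 = 6.51 × 2.16²/12 = 2.531 kg·m²; I = I_cm + md² = 2.531 + 6.51 × 0.7570² = 6.262 kg·m².
T = 2π√(6.262/(6.51 × 24.9 × 0.7570)) = 1.42 s.

1.42 s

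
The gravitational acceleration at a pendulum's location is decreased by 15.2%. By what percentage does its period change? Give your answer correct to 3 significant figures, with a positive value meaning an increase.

8.59%

T ∝ 1/√g, so T'/T = 1/√(0.8480) = 1.086.
Percentage change in T = (1.086 − 1) × 100% = 8.59%.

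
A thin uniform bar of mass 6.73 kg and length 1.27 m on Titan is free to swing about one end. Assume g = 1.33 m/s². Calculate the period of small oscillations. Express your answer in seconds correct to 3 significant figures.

For a physical pendulum T = 2π√(I/(mgd)), with d = 0.6350 m from pivot to centre of mass.
I_cm = mL²/12 = 6.73 × 1.27²/12 = 0.9046 kg·m²; I = I_cm + md² = 0.9046 + 6.73 × 0.6350² = 3.618 kg·m².
T = 2π√(3.618/(6.73 × 1.33 × 0.6350)) = 5.01 s.

5.01 s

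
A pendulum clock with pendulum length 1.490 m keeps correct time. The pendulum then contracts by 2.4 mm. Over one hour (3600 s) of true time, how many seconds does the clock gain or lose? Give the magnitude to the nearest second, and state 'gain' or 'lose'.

T ∝ √L, so T'/T = √(1.48760/1.490) = 0.999194.
In 3600 s of true time the clock registers 3600/0.999194 = 3602.9 s, so it gains 3 s.

gain 3 s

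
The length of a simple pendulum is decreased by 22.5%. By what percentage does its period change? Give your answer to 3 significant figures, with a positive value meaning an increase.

T ∝ √L, so T'/T = √(0.7750) = 0.8803.
Percentage change in T = (0.8803 − 1) × 100% = -12.0%.

-12.0%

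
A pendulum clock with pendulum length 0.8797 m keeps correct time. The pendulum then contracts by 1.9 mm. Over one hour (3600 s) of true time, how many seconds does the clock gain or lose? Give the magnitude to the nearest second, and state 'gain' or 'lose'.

T ∝ √L, so T'/T = √(0.87780/0.8797) = 0.998920.
In 3600 s of true time the clock registers 3600/0.998920 = 3603.9 s, so it gains 4 s.

gain 4 s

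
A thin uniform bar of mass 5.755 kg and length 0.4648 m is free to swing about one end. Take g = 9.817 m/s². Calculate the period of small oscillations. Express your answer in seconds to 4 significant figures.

For a physical pendulum T = 2π√(I/(mgd)), with d = 0.23240 m from pivot to centre of mass.
I_cm = mL²/12 = 5.755 × 0.4648²/12 = 0.10361 kg·m²; I = I_cm + md² = 0.10361 + 5.755 × 0.23240² = 0.41443 kg·m².
T = 2π√(0.41443/(5.755 × 9.817 × 0.23240)) = 1.116 s.

1.116 s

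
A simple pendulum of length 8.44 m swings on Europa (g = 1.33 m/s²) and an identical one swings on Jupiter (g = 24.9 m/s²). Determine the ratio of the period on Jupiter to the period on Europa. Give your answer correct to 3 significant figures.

0.231

T ∝ 1/√g, so T₂/T₁ = √(g₁/g₂) = √(1.33/24.9) = 0.231.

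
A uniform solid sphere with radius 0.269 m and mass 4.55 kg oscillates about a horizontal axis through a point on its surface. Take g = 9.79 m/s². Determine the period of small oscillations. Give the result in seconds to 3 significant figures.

1.23 s

I_cm = (2/5)mr² = 0.1317 kg·m². The pivot is at distance d = 0.269 m from the centre of mass.
By the parallel-axis theorem, I = I_cm + md² = 0.1317 + 0.3292 = 0.4609 kg·m².
T = 2π√(I/(mgd)) = 2π√(0.4609/(4.55 × 9.79 × 0.269)) = 1.23 s.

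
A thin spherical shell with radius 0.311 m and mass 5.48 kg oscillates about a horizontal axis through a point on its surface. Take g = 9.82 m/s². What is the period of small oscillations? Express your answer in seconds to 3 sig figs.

1.44 s

I_cm = (2/3)mr² = 0.3534 kg·m². The pivot is at distance d = 0.311 m from the centre of mass.
By the parallel-axis theorem, I = I_cm + md² = 0.3534 + 0.5300 = 0.8834 kg·m².
T = 2π√(I/(mgd)) = 2π√(0.8834/(5.48 × 9.82 × 0.311)) = 1.44 s.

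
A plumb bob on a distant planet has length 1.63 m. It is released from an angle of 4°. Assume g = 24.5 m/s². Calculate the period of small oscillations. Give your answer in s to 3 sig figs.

1.62 s

T = 2π√(L/g) = 2π√(1.63/24.5) = 2π × 0.2579 = 1.62 s.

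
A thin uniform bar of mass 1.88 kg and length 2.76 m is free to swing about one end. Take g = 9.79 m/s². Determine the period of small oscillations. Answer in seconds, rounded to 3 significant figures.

For a physical pendulum T = 2π√(I/(mgd)), with d = 1.380 m from pivot to centre of mass.
I_cm = mL²/12 = 1.88 × 2.76²/12 = 1.193 kg·m²; I = I_cm + md² = 1.193 + 1.88 × 1.380² = 4.774 kg·m².
T = 2π√(4.774/(1.88 × 9.79 × 1.380)) = 2.72 s.

2.72 s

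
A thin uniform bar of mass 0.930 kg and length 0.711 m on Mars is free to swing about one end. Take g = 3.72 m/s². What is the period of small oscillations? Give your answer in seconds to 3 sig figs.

2.24 s

For a physical pendulum T = 2π√(I/(mgd)), with d = 0.3555 m from pivot to centre of mass.
I_cm = mL²/12 = 0.930 × 0.711²/12 = 0.03918 kg·m²; I = I_cm + md² = 0.03918 + 0.930 × 0.3555² = 0.1567 kg·m².
T = 2π√(0.1567/(0.930 × 3.72 × 0.3555)) = 2.24 s.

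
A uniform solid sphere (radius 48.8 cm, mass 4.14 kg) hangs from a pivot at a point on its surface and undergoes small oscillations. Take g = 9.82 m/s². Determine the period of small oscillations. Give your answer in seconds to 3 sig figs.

I_cm = (2/5)mr² = 0.3944 kg·m². The pivot is at distance d = 0.488 m from the centre of mass.
By the parallel-axis theorem, I = I_cm + md² = 0.3944 + 0.9859 = 1.380 kg·m².
T = 2π√(I/(mgd)) = 2π√(1.380/(4.14 × 9.82 × 0.488)) = 1.66 s.

1.66 s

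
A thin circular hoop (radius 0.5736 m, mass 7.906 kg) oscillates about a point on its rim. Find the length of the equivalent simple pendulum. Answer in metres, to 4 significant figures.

1.147 m

The equivalent simple-pendulum length is L_eq = I/(md), where I is about the pivot and d = 0.57360 m.
I_cm = mR² = 2.6012 kg·m², so I = I_cm + md² = 2.6012 + 2.6012 = 5.2024 kg·m².
L_eq = 5.2024/(7.906 × 0.57360) = 1.147 m.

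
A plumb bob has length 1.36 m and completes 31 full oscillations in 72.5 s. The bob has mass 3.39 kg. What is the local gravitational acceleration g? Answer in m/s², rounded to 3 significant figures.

T = 72.5/31 = 2.339 s.
From T = 2π√(L/g), g = 4π²L/T² = 4π² × 1.36/2.339² = 9.82 m/s².

9.82 m/s²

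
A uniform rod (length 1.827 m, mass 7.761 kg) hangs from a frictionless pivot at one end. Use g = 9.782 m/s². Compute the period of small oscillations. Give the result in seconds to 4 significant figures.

2.217 s

For a physical pendulum T = 2π√(I/(mgd)), with d = 0.91350 m from pivot to centre of mass.
I_cm = mL²/12 = 7.761 × 1.827²/12 = 2.1588 kg·m²; I = I_cm + md² = 2.1588 + 7.761 × 0.91350² = 8.6352 kg·m².
T = 2π√(8.6352/(7.761 × 9.782 × 0.91350)) = 2.217 s.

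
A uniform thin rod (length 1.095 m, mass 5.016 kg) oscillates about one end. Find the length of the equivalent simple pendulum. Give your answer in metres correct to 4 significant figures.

The equivalent simple-pendulum length is L_eq = I/(md), where I is about the pivot and d = 0.54750 m.
I_cm = (1/12)mL² = 0.50119 kg·m², so I = I_cm + md² = 0.50119 + 1.5036 = 2.0048 kg·m².
L_eq = 2.0048/(5.016 × 0.54750) = 0.7300 m.

0.7300 m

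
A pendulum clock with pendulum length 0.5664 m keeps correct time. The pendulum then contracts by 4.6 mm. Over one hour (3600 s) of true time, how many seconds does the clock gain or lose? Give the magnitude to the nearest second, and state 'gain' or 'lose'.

T ∝ √L, so T'/T = √(0.56180/0.5664) = 0.995931.
In 3600 s of true time the clock registers 3600/0.995931 = 3614.7 s, so it gains 15 s.

gain 15 s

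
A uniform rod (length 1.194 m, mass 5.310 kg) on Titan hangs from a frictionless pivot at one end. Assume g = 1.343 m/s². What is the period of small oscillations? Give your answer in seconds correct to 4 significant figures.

4.837 s

For a physical pendulum T = 2π√(I/(mgd)), with d = 0.59700 m from pivot to centre of mass.
I_cm = mL²/12 = 5.310 × 1.194²/12 = 0.63084 kg·m²; I = I_cm + md² = 0.63084 + 5.310 × 0.59700² = 2.5234 kg·m².
T = 2π√(2.5234/(5.310 × 1.343 × 0.59700)) = 4.837 s.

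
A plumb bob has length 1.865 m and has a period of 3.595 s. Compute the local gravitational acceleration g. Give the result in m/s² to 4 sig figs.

From T = 2π√(L/g), g = 4π²L/T² = 4π² × 1.865/3.5950² = 5.697 m/s².

5.697 m/s²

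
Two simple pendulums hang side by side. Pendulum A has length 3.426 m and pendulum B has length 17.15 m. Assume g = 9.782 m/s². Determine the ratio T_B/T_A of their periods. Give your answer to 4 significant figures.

T ∝ √L, so T_B/T_A = √(L_B/L_A) = √(17.15/3.426) = 2.237.

2.237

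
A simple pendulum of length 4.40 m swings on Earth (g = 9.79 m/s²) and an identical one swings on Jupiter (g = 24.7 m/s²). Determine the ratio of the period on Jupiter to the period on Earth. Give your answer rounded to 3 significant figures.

T ∝ 1/√g, so T₂/T₁ = √(g₁/g₂) = √(9.79/24.7) = 0.630.

0.630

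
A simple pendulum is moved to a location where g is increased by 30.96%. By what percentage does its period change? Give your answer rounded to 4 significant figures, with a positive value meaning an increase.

T ∝ 1/√g, so T'/T = 1/√(1.3096) = 0.87384.
Percentage change in T = (0.87384 − 1) × 100% = -12.62%.

-12.62%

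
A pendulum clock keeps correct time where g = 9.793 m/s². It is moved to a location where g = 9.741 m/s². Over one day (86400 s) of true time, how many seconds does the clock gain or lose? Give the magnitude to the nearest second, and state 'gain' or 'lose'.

The clock's period scales as T ∝ 1/√g, so T'/T = √(9.793/9.741) = 1.00267.
In 86400 s of true time the clock registers 86400/1.00267 = 86170.3 s, so it loses 230 s.

lose 230 s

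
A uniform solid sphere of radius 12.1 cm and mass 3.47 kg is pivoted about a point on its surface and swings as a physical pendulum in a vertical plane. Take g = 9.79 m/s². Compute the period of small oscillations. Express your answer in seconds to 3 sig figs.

0.827 s

I_cm = (2/5)mr² = 0.02032 kg·m². The pivot is at distance d = 0.121 m from the centre of mass.
By the parallel-axis theorem, I = I_cm + md² = 0.02032 + 0.05080 = 0.07113 kg·m².
T = 2π√(I/(mgd)) = 2π√(0.07113/(3.47 × 9.79 × 0.121)) = 0.827 s.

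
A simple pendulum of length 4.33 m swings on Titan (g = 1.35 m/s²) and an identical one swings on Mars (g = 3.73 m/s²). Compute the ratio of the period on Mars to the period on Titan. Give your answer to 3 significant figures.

0.602

T ∝ 1/√g, so T₂/T₁ = √(g₁/g₂) = √(1.35/3.73) = 0.602.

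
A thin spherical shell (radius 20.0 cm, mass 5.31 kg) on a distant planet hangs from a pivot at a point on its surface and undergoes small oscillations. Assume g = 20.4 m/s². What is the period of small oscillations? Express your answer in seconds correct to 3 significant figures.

I_cm = (2/3)mr² = 0.1416 kg·m². The pivot is at distance d = 0.200 m from the centre of mass.
By the parallel-axis theorem, I = I_cm + md² = 0.1416 + 0.2124 = 0.3540 kg·m².
T = 2π√(I/(mgd)) = 2π√(0.3540/(5.31 × 20.4 × 0.200)) = 0.803 s.

0.803 s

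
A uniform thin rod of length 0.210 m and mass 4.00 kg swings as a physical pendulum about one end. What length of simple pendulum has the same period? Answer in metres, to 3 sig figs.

The equivalent simple-pendulum length is L_eq = I/(md), where I is about the pivot and d = 0.1050 m.
I_cm = (1/12)mL² = 0.01470 kg·m², so I = I_cm + md² = 0.01470 + 0.04410 = 0.05880 kg·m².
L_eq = 0.05880/(4.00 × 0.1050) = 0.140 m.

0.140 m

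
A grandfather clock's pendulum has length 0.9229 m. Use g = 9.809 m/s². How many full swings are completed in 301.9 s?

156

T = 2π√(L/g) = 2π√(0.9229/9.809) = 1.9273 s.
Number of complete oscillations = ⌊301.9/1.9273⌋ = ⌊156.65⌋ = 156.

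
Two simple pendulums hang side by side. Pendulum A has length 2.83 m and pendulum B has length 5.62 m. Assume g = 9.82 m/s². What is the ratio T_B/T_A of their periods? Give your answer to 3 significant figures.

1.41

T ∝ √L, so T_B/T_A = √(L_B/L_A) = √(5.62/2.83) = 1.41.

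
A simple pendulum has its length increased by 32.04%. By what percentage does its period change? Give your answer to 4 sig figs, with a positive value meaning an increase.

14.91%

T ∝ √L, so T'/T = √(1.3204) = 1.1491.
Percentage change in T = (1.1491 − 1) × 100% = 14.91%.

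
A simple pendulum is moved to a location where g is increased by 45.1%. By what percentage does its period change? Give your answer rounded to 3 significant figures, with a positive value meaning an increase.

-17.0%

T ∝ 1/√g, so T'/T = 1/√(1.451) = 0.8302.
Percentage change in T = (0.8302 − 1) × 100% = -17.0%.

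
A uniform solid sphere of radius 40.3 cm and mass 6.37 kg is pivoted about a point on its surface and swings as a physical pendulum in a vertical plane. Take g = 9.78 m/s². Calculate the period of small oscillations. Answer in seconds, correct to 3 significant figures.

1.51 s

I_cm = (2/5)mr² = 0.4138 kg·m². The pivot is at distance d = 0.403 m from the centre of mass.
By the parallel-axis theorem, I = I_cm + md² = 0.4138 + 1.035 = 1.448 kg·m².
T = 2π√(I/(mgd)) = 2π√(1.448/(6.37 × 9.78 × 0.403)) = 1.51 s.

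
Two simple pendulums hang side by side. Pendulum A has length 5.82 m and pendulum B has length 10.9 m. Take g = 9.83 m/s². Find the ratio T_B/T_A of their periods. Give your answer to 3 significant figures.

1.37

T ∝ √L, so T_B/T_A = √(L_B/L_A) = √(10.9/5.82) = 1.37.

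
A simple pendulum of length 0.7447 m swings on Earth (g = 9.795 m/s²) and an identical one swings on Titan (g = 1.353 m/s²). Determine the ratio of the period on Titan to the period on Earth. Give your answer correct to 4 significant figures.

2.691

T ∝ 1/√g, so T₂/T₁ = √(g₁/g₂) = √(9.795/1.353) = 2.691.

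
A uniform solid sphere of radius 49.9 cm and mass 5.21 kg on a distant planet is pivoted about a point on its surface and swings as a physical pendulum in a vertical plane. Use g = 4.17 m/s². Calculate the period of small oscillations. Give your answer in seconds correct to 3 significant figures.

I_cm = (2/5)mr² = 0.5189 kg·m². The pivot is at distance d = 0.499 m from the centre of mass.
By the parallel-axis theorem, I = I_cm + md² = 0.5189 + 1.297 = 1.816 kg·m².
T = 2π√(I/(mgd)) = 2π√(1.816/(5.21 × 4.17 × 0.499)) = 2.57 s.

2.57 s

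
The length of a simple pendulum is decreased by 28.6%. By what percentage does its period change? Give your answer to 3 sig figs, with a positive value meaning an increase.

T ∝ √L, so T'/T = √(0.7140) = 0.8450.
Percentage change in T = (0.8450 − 1) × 100% = -15.5%.

-15.5%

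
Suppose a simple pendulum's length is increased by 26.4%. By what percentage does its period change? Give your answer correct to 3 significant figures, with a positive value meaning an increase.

12.4%

T ∝ √L, so T'/T = √(1.264) = 1.124.
Percentage change in T = (1.124 − 1) × 100% = 12.4%.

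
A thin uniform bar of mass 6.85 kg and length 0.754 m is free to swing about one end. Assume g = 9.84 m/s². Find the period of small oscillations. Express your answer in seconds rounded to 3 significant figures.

1.42 s

For a physical pendulum T = 2π√(I/(mgd)), with d = 0.3770 m from pivot to centre of mass.
I_cm = mL²/12 = 6.85 × 0.754²/12 = 0.3245 kg·m²; I = I_cm + md² = 0.3245 + 6.85 × 0.3770² = 1.298 kg·m².
T = 2π√(1.298/(6.85 × 9.84 × 0.3770)) = 1.42 s.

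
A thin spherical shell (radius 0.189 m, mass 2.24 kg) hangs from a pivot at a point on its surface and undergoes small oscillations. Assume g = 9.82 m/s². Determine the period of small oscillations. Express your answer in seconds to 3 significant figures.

I_cm = (2/3)mr² = 0.05334 kg·m². The pivot is at distance d = 0.189 m from the centre of mass.
By the parallel-axis theorem, I = I_cm + md² = 0.05334 + 0.08002 = 0.1334 kg·m².
T = 2π√(I/(mgd)) = 2π√(0.1334/(2.24 × 9.82 × 0.189)) = 1.13 s.

1.13 s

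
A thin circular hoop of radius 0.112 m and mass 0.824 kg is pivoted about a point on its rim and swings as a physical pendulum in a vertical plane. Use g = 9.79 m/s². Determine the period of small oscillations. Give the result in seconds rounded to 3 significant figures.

I_cm = mr² = 0.01034 kg·m². The pivot is at distance d = 0.112 m from the centre of mass.
By the parallel-axis theorem, I = I_cm + md² = 0.01034 + 0.01034 = 0.02067 kg·m².
T = 2π√(I/(mgd)) = 2π√(0.02067/(0.824 × 9.79 × 0.112)) = 0.950 s.

0.950 s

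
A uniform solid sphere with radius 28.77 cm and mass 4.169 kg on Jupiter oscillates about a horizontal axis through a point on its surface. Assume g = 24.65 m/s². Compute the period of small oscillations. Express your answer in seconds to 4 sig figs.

0.8032 s

I_cm = (2/5)mr² = 0.13803 kg·m². The pivot is at distance d = 0.2877 m from the centre of mass.
By the parallel-axis theorem, I = I_cm + md² = 0.13803 + 0.34507 = 0.48310 kg·m².
T = 2π√(I/(mgd)) = 2π√(0.48310/(4.169 × 24.65 × 0.2877)) = 0.8032 s.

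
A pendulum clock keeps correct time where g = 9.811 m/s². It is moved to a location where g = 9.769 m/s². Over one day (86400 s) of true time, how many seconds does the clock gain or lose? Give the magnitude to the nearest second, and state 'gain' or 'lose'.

lose 185 s

The clock's period scales as T ∝ 1/√g, so T'/T = √(9.811/9.769) = 1.00215.
In 86400 s of true time the clock registers 86400/1.00215 = 86214.9 s, so it loses 185 s.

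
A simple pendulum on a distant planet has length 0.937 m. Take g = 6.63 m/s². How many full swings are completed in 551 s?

233

T = 2π√(L/g) = 2π√(0.937/6.63) = 2.362 s.
Number of complete oscillations = ⌊551/2.362⌋ = ⌊233.3⌋ = 233.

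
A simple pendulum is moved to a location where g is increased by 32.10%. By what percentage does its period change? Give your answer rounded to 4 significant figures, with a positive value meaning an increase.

-12.99%

T ∝ 1/√g, so T'/T = 1/√(1.3210) = 0.87006.
Percentage change in T = (0.87006 − 1) × 100% = -12.99%.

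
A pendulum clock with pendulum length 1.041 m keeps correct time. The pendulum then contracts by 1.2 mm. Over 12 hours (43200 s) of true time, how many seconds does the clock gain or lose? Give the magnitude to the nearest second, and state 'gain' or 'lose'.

gain 25 s

T ∝ √L, so T'/T = √(1.03980/1.041) = 0.999423.
In 43200 s of true time the clock registers 43200/0.999423 = 43224.9 s, so it gains 25 s.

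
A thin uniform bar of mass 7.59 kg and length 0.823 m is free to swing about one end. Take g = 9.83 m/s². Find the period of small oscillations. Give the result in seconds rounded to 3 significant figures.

For a physical pendulum T = 2π√(I/(mgd)), with d = 0.4115 m from pivot to centre of mass.
I_cm = mL²/12 = 7.59 × 0.823²/12 = 0.4284 kg·m²; I = I_cm + md² = 0.4284 + 7.59 × 0.4115² = 1.714 kg·m².
T = 2π√(1.714/(7.59 × 9.83 × 0.4115)) = 1.48 s.

1.48 s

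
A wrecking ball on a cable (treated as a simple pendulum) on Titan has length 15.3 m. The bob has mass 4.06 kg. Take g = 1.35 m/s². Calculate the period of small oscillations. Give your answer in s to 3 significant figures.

T = 2π√(L/g) = 2π√(15.3/1.35) = 2π × 3.367 = 21.2 s.

21.2 s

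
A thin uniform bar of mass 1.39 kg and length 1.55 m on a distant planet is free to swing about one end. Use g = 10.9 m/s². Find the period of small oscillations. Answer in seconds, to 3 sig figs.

1.93 s

For a physical pendulum T = 2π√(I/(mgd)), with d = 0.7750 m from pivot to centre of mass.
I_cm = mL²/12 = 1.39 × 1.55²/12 = 0.2783 kg·m²; I = I_cm + md² = 0.2783 + 1.39 × 0.7750² = 1.113 kg·m².
T = 2π√(1.113/(1.39 × 10.9 × 0.7750)) = 1.93 s.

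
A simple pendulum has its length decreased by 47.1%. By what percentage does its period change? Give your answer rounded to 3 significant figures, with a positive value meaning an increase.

-27.3%

T ∝ √L, so T'/T = √(0.5290) = 0.7273.
Percentage change in T = (0.7273 − 1) × 100% = -27.3%.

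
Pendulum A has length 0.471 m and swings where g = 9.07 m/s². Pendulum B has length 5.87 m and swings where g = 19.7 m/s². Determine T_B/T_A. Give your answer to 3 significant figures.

2.40

T = 2π√(L/g), so T_B/T_A = √((L_B/g_B)/(L_A/g_A)) = √((5.87/19.7)/(0.471/9.07)) = 2.40.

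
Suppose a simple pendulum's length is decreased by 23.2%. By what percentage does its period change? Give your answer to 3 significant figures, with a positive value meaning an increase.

T ∝ √L, so T'/T = √(0.7680) = 0.8764.
Percentage change in T = (0.8764 − 1) × 100% = -12.4%.

-12.4%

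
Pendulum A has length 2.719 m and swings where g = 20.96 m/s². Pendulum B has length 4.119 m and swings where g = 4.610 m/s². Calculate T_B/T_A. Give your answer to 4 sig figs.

T = 2π√(L/g), so T_B/T_A = √((L_B/g_B)/(L_A/g_A)) = √((4.119/4.610)/(2.719/20.96)) = 2.624.

2.624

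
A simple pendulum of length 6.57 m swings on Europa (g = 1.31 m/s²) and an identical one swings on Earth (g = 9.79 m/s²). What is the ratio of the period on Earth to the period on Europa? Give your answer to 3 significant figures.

0.366

T ∝ 1/√g, so T₂/T₁ = √(g₁/g₂) = √(1.31/9.79) = 0.366.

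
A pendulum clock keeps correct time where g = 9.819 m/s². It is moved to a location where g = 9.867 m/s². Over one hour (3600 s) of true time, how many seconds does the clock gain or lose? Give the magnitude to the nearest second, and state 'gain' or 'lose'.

gain 9 s

The clock's period scales as T ∝ 1/√g, so T'/T = √(9.819/9.867) = 0.997565.
In 3600 s of true time the clock registers 3600/0.997565 = 3608.8 s, so it gains 9 s.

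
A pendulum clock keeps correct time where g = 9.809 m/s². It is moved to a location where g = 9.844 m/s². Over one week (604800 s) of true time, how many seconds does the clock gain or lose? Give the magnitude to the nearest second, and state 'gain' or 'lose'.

gain 1078 s

The clock's period scales as T ∝ 1/√g, so T'/T = √(9.809/9.844) = 0.998221.
In 604800 s of true time the clock registers 604800/0.998221 = 605878.0 s, so it gains 1078 s.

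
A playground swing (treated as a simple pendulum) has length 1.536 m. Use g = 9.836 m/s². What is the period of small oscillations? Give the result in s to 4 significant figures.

T = 2π√(L/g) = 2π√(1.536/9.836) = 2π × 0.39517 = 2.483 s.

2.483 s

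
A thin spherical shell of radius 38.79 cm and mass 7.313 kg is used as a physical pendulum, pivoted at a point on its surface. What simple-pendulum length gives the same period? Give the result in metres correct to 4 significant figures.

0.6465 m

The equivalent simple-pendulum length is L_eq = I/(md), where I is about the pivot and d = 0.38790 m.
I_cm = (2/3)mR² = 0.73357 kg·m², so I = I_cm + md² = 0.73357 + 1.1004 = 1.8339 kg·m².
L_eq = 1.8339/(7.313 × 0.38790) = 0.6465 m.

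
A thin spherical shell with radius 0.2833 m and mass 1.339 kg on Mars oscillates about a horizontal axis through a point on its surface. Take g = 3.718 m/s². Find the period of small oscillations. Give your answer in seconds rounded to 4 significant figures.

I_cm = (2/3)mr² = 0.071644 kg·m². The pivot is at distance d = 0.2833 m from the centre of mass.
By the parallel-axis theorem, I = I_cm + md² = 0.071644 + 0.10747 = 0.17911 kg·m².
T = 2π√(I/(mgd)) = 2π√(0.17911/(1.339 × 3.718 × 0.2833)) = 2.239 s.

2.239 s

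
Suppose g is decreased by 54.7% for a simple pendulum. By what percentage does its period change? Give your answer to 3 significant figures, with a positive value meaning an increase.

T ∝ 1/√g, so T'/T = 1/√(0.4530) = 1.486.
Percentage change in T = (1.486 − 1) × 100% = 48.6%.

48.6%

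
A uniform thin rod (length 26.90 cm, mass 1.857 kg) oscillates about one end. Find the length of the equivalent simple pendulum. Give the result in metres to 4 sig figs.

0.1793 m

The equivalent simple-pendulum length is L_eq = I/(md), where I is about the pivot and d = 0.13450 m.
I_cm = (1/12)mL² = 0.011198 kg·m², so I = I_cm + md² = 0.011198 + 0.033594 = 0.044791 kg·m².
L_eq = 0.044791/(1.857 × 0.13450) = 0.1793 m.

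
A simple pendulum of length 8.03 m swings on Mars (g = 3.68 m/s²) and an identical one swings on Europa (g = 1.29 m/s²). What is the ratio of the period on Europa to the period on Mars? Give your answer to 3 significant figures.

T ∝ 1/√g, so T₂/T₁ = √(g₁/g₂) = √(3.68/1.29) = 1.69.

1.69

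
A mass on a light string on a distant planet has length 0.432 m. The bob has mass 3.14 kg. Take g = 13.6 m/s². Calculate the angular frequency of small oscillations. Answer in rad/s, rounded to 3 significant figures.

ω = √(g/L) = √(13.6/0.432) = 5.61 rad/s.

5.61 rad/s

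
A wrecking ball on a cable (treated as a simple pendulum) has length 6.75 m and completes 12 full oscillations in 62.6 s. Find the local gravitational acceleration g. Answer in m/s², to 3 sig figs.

T = 62.6/12 = 5.217 s.
From T = 2π√(L/g), g = 4π²L/T² = 4π² × 6.75/5.217² = 9.79 m/s².

9.79 m/s²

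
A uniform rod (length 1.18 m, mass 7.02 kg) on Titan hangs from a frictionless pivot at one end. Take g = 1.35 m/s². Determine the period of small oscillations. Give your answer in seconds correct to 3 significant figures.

4.80 s

For a physical pendulum T = 2π√(I/(mgd)), with d = 0.5900 m from pivot to centre of mass.
I_cm = mL²/12 = 7.02 × 1.18²/12 = 0.8146 kg·m²; I = I_cm + md² = 0.8146 + 7.02 × 0.5900² = 3.258 kg·m².
T = 2π√(3.258/(7.02 × 1.35 × 0.5900)) = 4.80 s.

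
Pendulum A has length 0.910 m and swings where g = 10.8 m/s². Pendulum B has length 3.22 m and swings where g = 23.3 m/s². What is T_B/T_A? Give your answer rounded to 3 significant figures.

T = 2π√(L/g), so T_B/T_A = √((L_B/g_B)/(L_A/g_A)) = √((3.22/23.3)/(0.910/10.8)) = 1.28.

1.28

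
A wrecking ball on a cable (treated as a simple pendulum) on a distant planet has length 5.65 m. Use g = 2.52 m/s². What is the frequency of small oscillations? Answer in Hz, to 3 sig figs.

0.106 Hz

T = 2π√(L/g) = 2π√(5.65/2.52) = 9.408 s, so f = 1/T = 0.106 Hz.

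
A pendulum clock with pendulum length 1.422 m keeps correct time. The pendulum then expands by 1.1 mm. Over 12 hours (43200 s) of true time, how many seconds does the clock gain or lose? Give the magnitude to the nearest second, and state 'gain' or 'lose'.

T ∝ √L, so T'/T = √(1.42310/1.422) = 1.00039.
In 43200 s of true time the clock registers 43200/1.00039 = 43183.3 s, so it loses 17 s.

lose 17 s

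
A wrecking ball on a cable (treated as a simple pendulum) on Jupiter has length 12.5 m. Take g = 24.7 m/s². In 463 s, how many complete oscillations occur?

103

T = 2π√(L/g) = 2π√(12.5/24.7) = 4.470 s.
Number of complete oscillations = ⌊463/4.470⌋ = ⌊103.6⌋ = 103.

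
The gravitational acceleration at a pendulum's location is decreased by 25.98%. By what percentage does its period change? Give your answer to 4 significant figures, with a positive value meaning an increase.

T ∝ 1/√g, so T'/T = 1/√(0.74020) = 1.1623.
Percentage change in T = (1.1623 − 1) × 100% = 16.23%.

16.23%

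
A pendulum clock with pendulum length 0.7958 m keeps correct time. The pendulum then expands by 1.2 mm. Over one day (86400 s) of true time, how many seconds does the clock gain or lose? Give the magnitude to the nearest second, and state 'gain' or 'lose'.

lose 65 s

T ∝ √L, so T'/T = √(0.79700/0.7958) = 1.00075.
In 86400 s of true time the clock registers 86400/1.00075 = 86334.9 s, so it loses 65 s.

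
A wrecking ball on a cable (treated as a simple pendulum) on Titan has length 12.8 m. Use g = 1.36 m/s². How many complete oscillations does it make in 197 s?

10

T = 2π√(L/g) = 2π√(12.8/1.36) = 19.28 s.
Number of complete oscillations = ⌊197/19.28⌋ = ⌊10.22⌋ = 10.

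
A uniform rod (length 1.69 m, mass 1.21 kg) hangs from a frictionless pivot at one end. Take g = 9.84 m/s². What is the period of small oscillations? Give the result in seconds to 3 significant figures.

2.13 s

For a physical pendulum T = 2π√(I/(mgd)), with d = 0.8450 m from pivot to centre of mass.
I_cm = mL²/12 = 1.21 × 1.69²/12 = 0.2880 kg·m²; I = I_cm + md² = 0.2880 + 1.21 × 0.8450² = 1.152 kg·m².
T = 2π√(1.152/(1.21 × 9.84 × 0.8450)) = 2.13 s.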